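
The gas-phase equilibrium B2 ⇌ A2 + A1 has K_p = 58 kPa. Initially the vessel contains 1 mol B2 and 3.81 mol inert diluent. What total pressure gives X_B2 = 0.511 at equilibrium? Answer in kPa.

P = 578 kPa

Take 1 mol B2 as basis and let X be its fractional conversion, so ξ = X.
At extent ξ: n_B2 = 1 − X; n_A2 = X; n_A1 = X; n_I = 3.81 (inert).
Summing: n_T = 4.81 + X.
K_p = p_A2 p_A1 / (p_B2) with p_i = (n_i/n_T)·P.
At X = 0.511: the mole-fraction product g(X) = Π y_i^ν_i = 0.1004. Since K_p = g(X)·P^{1}, P = (K_p/g)^(1/1) = (58/0.1004)^(1/1) = 578 kPa.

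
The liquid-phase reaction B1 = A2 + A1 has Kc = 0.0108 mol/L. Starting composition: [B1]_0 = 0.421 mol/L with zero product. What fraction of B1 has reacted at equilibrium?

Let X = conversion of B1; extent ξ = 0.421·X mol/L.
Concentrations: [B1] = 0.421 − 0.421X; [A2] = 0.421X; [A1] = 0.421X.
Kc = [A2] [A1] / ([B1]).
Setting equal to 0.0108 and solving for X on (0,1) gives X = 0.148.

X = 0.148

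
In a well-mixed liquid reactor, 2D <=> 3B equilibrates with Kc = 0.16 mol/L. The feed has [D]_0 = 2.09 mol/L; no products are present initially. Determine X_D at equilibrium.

X = 0.236

Let X = conversion of D; extent ξ = 2.09X/2 mol/L.
Concentrations: [D] = 2.09 − 2.09X; [B] = 3.13X.
Kc = [B]^3 / ([D]^2).
Equating to 0.16 mol/L: the physical root is X = 0.236.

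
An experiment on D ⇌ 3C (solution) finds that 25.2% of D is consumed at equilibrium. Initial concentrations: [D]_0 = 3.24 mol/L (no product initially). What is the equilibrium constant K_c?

K_c = 6.06 (mol/L)^2

Let X = conversion of D.
Concentrations: [D] = 3.24 − 3.24X; [C] = 9.72X.
At X = 0.252: [D] = 2.42, [C] = 2.45.
K_c = [C]^3 / ([D]) = 6.06 (mol/L)^2.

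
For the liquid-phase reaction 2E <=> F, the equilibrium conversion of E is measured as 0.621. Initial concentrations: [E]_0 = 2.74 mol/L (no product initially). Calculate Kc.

Let X = conversion of E.
Concentrations: [E] = 2.74 − 2.74X; [F] = 1.37X.
At X = 0.621: [E] = 1.04, [F] = 0.851.
Kc = [F] / ([E]^2) = 0.789 L/mol.

Kc = 0.789 L/mol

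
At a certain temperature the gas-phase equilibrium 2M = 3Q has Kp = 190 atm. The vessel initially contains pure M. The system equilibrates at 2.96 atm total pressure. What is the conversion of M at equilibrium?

Basis: 1 mol M initially; let X = conversion of M. Extent ξ = 0.5X.
At extent ξ: n_M = 1 − X; n_Q = 1.5X.
Summing: n_T = 1 + 0.5X.
y_i = n_i/n_T, p_i = y_i·P. Kp = p_Q^3 / (p_M^2).
Setting this equal to 190 atm and taking the physical root (0 < X < 1) gives X = 0.850.

X = 0.850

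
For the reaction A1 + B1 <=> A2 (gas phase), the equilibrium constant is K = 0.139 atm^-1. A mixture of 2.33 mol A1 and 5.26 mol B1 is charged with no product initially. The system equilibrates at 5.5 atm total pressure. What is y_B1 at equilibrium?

y_B1 = 0.658

Basis: 2.33 mol A1 initially; let X = conversion of A1. Extent ξ = 2.33X.
Mole table: n_A1 = 2.33 − 2.33X; n_B1 = 5.26 − 2.33X; n_A2 = 2.33X.
n_T = Σnᵢ = 7.59 − 2.33X.
y_i = n_i/n_T, p_i = y_i·P. K = p_A2 / (p_A1 p_B1).
Setting this equal to 0.139 atm^-1 and taking the physical root (0 < X < 1) gives X = 0.335.
Then n_B1 = 4.48, n_T = 6.81, so y_B1 = 0.658.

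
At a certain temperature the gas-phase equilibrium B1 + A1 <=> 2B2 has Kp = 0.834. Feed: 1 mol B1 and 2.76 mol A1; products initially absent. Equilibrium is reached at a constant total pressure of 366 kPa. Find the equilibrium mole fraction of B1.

y_B1 = 0.135

Let X = conversion of B1 (basis 1 mol B1); extent of reaction ξ = X.
Moles: n_B1 = 1 − X; n_A1 = 2.76 − X; n_B2 = 2X.
Total moles n_T = 3.76 (Δν = 0, constant).
y_i = n_i/n_T, p_i = y_i·P. Kp = p_B2^2 / (p_B1 p_A1).
Equating to 0.834 and solving on 0 < X < 1: X = 0.491.
Then n_B1 = 0.509, n_T = 3.76, so y_B1 = 0.135.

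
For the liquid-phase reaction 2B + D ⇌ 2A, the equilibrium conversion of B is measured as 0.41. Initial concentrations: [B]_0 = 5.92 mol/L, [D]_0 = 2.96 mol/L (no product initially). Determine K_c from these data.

Let X = conversion of B.
Concentrations: [B] = 5.92 − 5.92X; [D] = 2.96 − 2.96X; [A] = 5.92X.
At X = 0.41: [B] = 3.49, [D] = 1.75, [A] = 2.43.
K_c = [A]^2 / ([B]^2 [D]) = 0.277 L/mol.

K_c = 0.277 L/mol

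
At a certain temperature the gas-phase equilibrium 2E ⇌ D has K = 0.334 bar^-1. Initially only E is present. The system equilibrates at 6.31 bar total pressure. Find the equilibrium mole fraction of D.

y_D = 0.509

Take 1 mol E as basis and let X be its fractional conversion, so ξ = 0.5X.
At extent ξ: n_E = 1 − X; n_D = 0.5X.
Total moles n_T = 1 − 0.5X.
Mole fractions y_i = n_i/n_T; K = p_D / (p_E^2) with p_i = y_i·P.
This yields a degree-2 equation in X; solving on (0,1), X = 0.674.
Then n_D = 0.337, n_T = 0.663, so y_D = 0.509.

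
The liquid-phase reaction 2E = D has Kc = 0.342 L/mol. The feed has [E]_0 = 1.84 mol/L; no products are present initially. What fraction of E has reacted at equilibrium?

Let X = conversion of E; extent ξ = 1.84X/2 mol/L.
Concentrations: [E] = 1.84 − 1.84X; [D] = 0.92X.
Kc = [D] / ([E]^2).
This equals 0.342 at X = 0.421 (the root in 0 < X < 1).

X = 0.421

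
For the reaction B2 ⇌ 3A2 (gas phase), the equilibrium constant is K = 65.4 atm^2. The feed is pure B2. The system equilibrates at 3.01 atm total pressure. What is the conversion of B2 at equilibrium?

X = 0.748

Basis: 1 mol B2 initially; let X = conversion of B2. Extent ξ = X.
Moles: n_B2 = 1 − X; n_A2 = 3X.
Summing: n_T = 1 + 2X.
Mole fractions y_i = n_i/n_T; K = p_A2^3 / (p_B2) with p_i = y_i·P.
Setting this equal to 65.4 atm^2 and taking the physical root (0 < X < 1) gives X = 0.748.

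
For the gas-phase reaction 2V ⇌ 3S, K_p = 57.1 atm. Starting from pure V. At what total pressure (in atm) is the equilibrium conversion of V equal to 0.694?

Take 1 mol V as basis and let X be its fractional conversion, so ξ = 0.5X.
Species balance: n_V = 1 − X; n_S = 1.5X.
Summing: n_T = 1 + 0.5X.
K_p = p_S^3 / (p_V^2) with p_i = (n_i/n_T)·P.
At X = 0.694: the mole-fraction product g(X) = Π y_i^ν_i = 8.944. Since K_p = g(X)·P^{1}, P = (K_p/g)^(1/1) = (57.1/8.944)^(1/1) = 6.38 atm.

P = 6.38 atm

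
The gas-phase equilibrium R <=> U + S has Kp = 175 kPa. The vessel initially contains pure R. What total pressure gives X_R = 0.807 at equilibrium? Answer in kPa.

Basis: 1 mol R initially; let X = conversion of R. Extent ξ = X.
Species balance: n_R = 1 − X; n_U = X; n_S = X.
Summing: n_T = 1 + X.
Kp = p_U p_S / (p_R) with p_i = (n_i/n_T)·P.
At X = 0.807: the mole-fraction product g(X) = Π y_i^ν_i = 1.867. Since Kp = g(X)·P^{1}, P = (Kp/g)^(1/1) = (175/1.867)^(1/1) = 93.7 kPa.

P = 93.7 kPa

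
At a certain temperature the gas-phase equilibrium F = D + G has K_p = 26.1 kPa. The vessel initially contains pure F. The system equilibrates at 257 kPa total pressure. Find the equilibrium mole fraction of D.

y_D = 0.233

Take 1 mol F as basis and let X be its fractional conversion, so ξ = X.
Mole table: n_F = 1 − X; n_D = X; n_G = X.
Total moles n_T = 1 + X.
With p_i = (n_i/n_T)P, K_p = p_D p_G / (p_F).
This yields a degree-2 equation in X; solving on (0,1), X = 0.304.
Then n_D = 0.304, n_T = 1.3, so y_D = 0.233.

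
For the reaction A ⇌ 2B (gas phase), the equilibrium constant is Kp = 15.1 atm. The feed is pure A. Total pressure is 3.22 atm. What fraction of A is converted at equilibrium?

X = 0.735

Take 1 mol A as basis and let X be its fractional conversion, so ξ = X.
Moles: n_A = 1 − X; n_B = 2X.
n_T = Σnᵢ = 1 + X.
Mole fractions y_i = n_i/n_T; Kp = p_B^2 / (p_A) with p_i = y_i·P.
Substituting and setting equal to 15.1 atm gives a polynomial in X; the root in (0,1) is X = 0.735.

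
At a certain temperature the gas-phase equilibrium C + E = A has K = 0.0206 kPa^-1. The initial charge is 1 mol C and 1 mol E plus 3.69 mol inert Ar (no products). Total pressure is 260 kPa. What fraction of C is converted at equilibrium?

X = 0.384

Let X = conversion of C (basis 1 mol C); extent of reaction ξ = X.
Mole table: n_C = 1 − X; n_E = 1 − X; n_A = X; n_I = 3.69 (inert).
n_T = Σnᵢ = 5.69 − X.
Mole fractions y_i = n_i/n_T; K = p_A / (p_C p_E) with p_i = y_i·P.
Setting this equal to 0.0206 kPa^-1 and taking the physical root (0 < X < 1) gives X = 0.384.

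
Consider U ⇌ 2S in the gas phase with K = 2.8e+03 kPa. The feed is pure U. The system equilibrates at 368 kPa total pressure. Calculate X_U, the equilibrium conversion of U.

Let X = conversion of U (basis 1 mol U); extent of reaction ξ = X.
Mole table: n_U = 1 − X; n_S = 2X.
n_T = Σnᵢ = 1 + X.
y_i = n_i/n_T, p_i = y_i·P. K = p_S^2 / (p_U).
Substituting and setting equal to 2.8e+03 kPa gives a polynomial in X; the root in (0,1) is X = 0.810.

X = 0.810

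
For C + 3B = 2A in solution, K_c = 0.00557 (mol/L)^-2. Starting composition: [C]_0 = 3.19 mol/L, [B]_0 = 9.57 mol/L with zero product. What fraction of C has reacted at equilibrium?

X = 0.302

Let X = conversion of C; extent ξ = 3.19·X mol/L.
Concentrations: [C] = 3.19 − 3.19X; [B] = 9.57 − 9.57X; [A] = 6.38X.
K_c = [A]^2 / ([C] [B]^3).
This equals 0.00557 at X = 0.302 (the root in 0 < X < 1).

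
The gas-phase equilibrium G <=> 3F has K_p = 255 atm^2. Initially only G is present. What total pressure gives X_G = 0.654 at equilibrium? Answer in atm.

P = 7.89 atm

Basis: 1 mol G initially; let X = conversion of G. Extent ξ = X.
Moles: n_G = 1 − X; n_F = 3X.
n_T = Σnᵢ = 1 + 2X.
K_p = p_F^3 / (p_G) with p_i = (n_i/n_T)·P.
At X = 0.654: the mole-fraction product g(X) = Π y_i^ν_i = 4.098. Since K_p = g(X)·P^{2}, P = (K_p/g)^(1/2) = (255/4.098)^(1/2) = 7.89 atm.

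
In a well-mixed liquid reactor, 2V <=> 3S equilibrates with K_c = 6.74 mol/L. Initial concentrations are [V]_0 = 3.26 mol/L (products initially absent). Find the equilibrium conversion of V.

X = 0.520

Let X = conversion of V; extent ξ = 3.26X/2 mol/L.
Concentrations: [V] = 3.26 − 3.26X; [S] = 4.89X.
K_c = [S]^3 / ([V]^2).
Solving K_c = 6.74 for X ∈ (0,1): X = 0.520.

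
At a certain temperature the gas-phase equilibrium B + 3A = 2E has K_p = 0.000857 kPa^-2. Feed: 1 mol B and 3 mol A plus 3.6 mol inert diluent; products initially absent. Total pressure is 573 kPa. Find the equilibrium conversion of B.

X = 0.687

Take 1 mol B as basis and let X be its fractional conversion, so ξ = X.
Moles: n_B = 1 − X; n_A = 3 − 3X; n_E = 2X; n_I = 3.6 (inert).
Summing: n_T = 7.6 − 2X.
y_i = n_i/n_T, p_i = y_i·P. K_p = p_E^2 / (p_B p_A^3).
Setting this equal to 0.000857 kPa^-2 and taking the physical root (0 < X < 1) gives X = 0.687.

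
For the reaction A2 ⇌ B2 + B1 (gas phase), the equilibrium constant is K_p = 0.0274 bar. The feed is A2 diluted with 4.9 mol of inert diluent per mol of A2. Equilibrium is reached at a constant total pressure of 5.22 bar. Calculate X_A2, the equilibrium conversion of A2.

Basis: 1 mol A2 initially; let X = conversion of A2. Extent ξ = X.
At extent ξ: n_A2 = 1 − X; n_B2 = X; n_B1 = X; n_I = 4.9 (inert).
Total moles n_T = 5.9 + X.
With p_i = (n_i/n_T)P, K_p = p_B2 p_B1 / (p_A2).
Setting this equal to 0.0274 bar and taking the physical root (0 < X < 1) gives X = 0.163.

X = 0.163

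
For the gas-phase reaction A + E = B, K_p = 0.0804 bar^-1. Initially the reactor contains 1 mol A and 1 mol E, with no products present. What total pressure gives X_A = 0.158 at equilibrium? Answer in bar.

Take 1 mol A as basis and let X be its fractional conversion, so ξ = X.
At extent ξ: n_A = 1 − X; n_E = 1 − X; n_B = X.
Total moles n_T = 2 − X.
K_p = p_B / (p_A p_E) with p_i = (n_i/n_T)·P.
At X = 0.158: the mole-fraction product g(X) = Π y_i^ν_i = 0.4105. Since K_p = g(X)·P^{-1}, P = (g/K_p)^(1/1) = (0.4105/0.0804)^(1/1) = 5.11 bar.

P = 5.11 bar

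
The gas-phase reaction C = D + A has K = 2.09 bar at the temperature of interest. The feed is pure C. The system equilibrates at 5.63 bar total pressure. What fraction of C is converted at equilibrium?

Let X = conversion of C (basis 1 mol C); extent of reaction ξ = X.
Species balance: n_C = 1 − X; n_D = X; n_A = X.
Summing: n_T = 1 + X.
With p_i = (n_i/n_T)P, K = p_D p_A / (p_C).
Substituting and setting equal to 2.09 bar gives a polynomial in X; the root in (0,1) is X = 0.520.

X = 0.520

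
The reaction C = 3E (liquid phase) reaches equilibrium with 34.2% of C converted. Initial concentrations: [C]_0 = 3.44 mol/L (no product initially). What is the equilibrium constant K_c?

K_c = 19.4 (mol/L)^2

Let X = conversion of C.
Concentrations: [C] = 3.44 − 3.44X; [E] = 10.3X.
At X = 0.342: [C] = 2.26, [E] = 3.53.
K_c = [E]^3 / ([C]) = 19.4 (mol/L)^2.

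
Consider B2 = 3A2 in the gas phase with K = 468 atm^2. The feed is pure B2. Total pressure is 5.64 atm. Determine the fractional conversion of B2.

X = 0.847

Take 1 mol B2 as basis and let X be its fractional conversion, so ξ = X.
Mole table: n_B2 = 1 − X; n_A2 = 3X.
n_T = Σnᵢ = 1 + 2X.
y_i = n_i/n_T, p_i = y_i·P. K = p_A2^3 / (p_B2).
Setting this equal to 468 atm^2 and taking the physical root (0 < X < 1) gives X = 0.847.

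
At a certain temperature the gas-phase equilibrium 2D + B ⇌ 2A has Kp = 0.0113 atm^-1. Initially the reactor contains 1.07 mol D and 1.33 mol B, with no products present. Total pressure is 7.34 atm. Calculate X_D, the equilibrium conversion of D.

Basis: 1.07 mol D initially; let X = conversion of D. Extent ξ = 0.535X.
Mole table: n_D = 1.07 − 1.07X; n_B = 1.33 − 0.535X; n_A = 1.07X.
Summing: n_T = 2.4 − 0.535X.
y_i = n_i/n_T, p_i = y_i·P. Kp = p_A^2 / (p_D^2 p_B).
Substituting and setting equal to 0.0113 atm^-1 gives a polynomial in X; the root in (0,1) is X = 0.174.

X = 0.174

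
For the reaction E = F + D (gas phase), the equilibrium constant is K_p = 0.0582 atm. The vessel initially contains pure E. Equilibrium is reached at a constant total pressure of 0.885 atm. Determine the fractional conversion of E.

Let X = conversion of E (basis 1 mol E); extent of reaction ξ = X.
Species balance: n_E = 1 − X; n_F = X; n_D = X.
Summing: n_T = 1 + X.
y_i = n_i/n_T, p_i = y_i·P. K_p = p_F p_D / (p_E).
Setting this equal to 0.0582 atm and taking the physical root (0 < X < 1) gives X = 0.248.

X = 0.248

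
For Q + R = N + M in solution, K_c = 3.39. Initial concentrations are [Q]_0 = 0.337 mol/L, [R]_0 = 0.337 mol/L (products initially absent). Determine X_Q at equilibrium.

X = 0.648

Let X = conversion of Q; extent ξ = 0.337·X mol/L.
Concentrations: [Q] = 0.337 − 0.337X; [R] = 0.337 − 0.337X; [N] = 0.337X; [M] = 0.337X.
K_c = [N] [M] / ([Q] [R]).
Solving K_c = 3.39 for X ∈ (0,1): X = 0.648.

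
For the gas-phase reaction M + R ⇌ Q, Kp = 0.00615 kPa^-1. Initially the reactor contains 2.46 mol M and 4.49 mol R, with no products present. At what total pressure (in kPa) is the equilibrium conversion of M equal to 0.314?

P = 124 kPa

Basis: 2.46 mol M initially; let X = conversion of M. Extent ξ = 2.46X.
At extent ξ: n_M = 2.46 − 2.46X; n_R = 4.49 − 2.46X; n_Q = 2.46X.
Total moles n_T = 6.95 − 2.46X.
Kp = p_Q / (p_M p_R) with p_i = (n_i/n_T)·P.
At X = 0.314: the mole-fraction product g(X) = Π y_i^ν_i = 0.7606. Since Kp = g(X)·P^{-1}, P = (g/Kp)^(1/1) = (0.7606/0.00615)^(1/1) = 124 kPa.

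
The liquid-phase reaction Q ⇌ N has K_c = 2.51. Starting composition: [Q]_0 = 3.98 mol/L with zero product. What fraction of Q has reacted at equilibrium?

X = 0.715

Let X = conversion of Q; extent ξ = 3.98·X mol/L.
Concentrations: [Q] = 3.98 − 3.98X; [N] = 3.98X.
K_c = [N] / ([Q]).
Solving K_c = 2.51 for X ∈ (0,1): X = 0.715.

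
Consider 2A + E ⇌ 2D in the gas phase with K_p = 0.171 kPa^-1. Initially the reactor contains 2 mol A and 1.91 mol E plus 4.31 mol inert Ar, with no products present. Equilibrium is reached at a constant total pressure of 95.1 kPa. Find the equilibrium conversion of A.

Basis: 2 mol A initially; let X = conversion of A. Extent ξ = X.
At extent ξ: n_A = 2 − 2X; n_E = 1.91 − X; n_D = 2X; n_I = 4.31 (inert).
Summing: n_T = 8.22 − X.
With p_i = (n_i/n_T)P, K_p = p_D^2 / (p_A^2 p_E).
Setting this equal to 0.171 kPa^-1 and taking the physical root (0 < X < 1) gives X = 0.624.

X = 0.624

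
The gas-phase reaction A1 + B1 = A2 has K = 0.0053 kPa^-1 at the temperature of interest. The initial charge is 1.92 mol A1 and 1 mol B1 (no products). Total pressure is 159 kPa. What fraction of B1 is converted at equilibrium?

Take 1 mol B1 as basis and let X be its fractional conversion, so ξ = X.
Species balance: n_A1 = 1.92 − X; n_B1 = 1 − X; n_A2 = X.
n_T = Σnᵢ = 2.92 − X.
With p_i = (n_i/n_T)P, K = p_A2 / (p_A1 p_B1).
Equating to 0.0053 kPa^-1 and solving on 0 < X < 1: X = 0.340.

X = 0.340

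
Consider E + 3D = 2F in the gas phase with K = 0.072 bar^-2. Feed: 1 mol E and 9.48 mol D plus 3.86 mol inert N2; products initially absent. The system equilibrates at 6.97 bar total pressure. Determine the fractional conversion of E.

X = 0.735

Let X = conversion of E (basis 1 mol E); extent of reaction ξ = X.
At extent ξ: n_E = 1 − X; n_D = 9.48 − 3X; n_F = 2X; n_I = 3.86 (inert).
Total moles n_T = 14.3 − 2X.
With p_i = (n_i/n_T)P, K = p_F^2 / (p_E p_D^3).
Setting this equal to 0.072 bar^-2 and taking the physical root (0 < X < 1) gives X = 0.735.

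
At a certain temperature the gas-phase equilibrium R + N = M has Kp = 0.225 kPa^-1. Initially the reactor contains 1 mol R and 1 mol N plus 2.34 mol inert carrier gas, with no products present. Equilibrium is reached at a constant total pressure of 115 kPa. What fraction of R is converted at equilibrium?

Take 1 mol R as basis and let X be its fractional conversion, so ξ = X.
Moles: n_R = 1 − X; n_N = 1 − X; n_M = X; n_I = 2.34 (inert).
Summing: n_T = 4.34 − X.
y_i = n_i/n_T, p_i = y_i·P. Kp = p_M / (p_R p_N).
Substituting and setting equal to 0.225 kPa^-1 gives a polynomial in X; the root in (0,1) is X = 0.688.

X = 0.688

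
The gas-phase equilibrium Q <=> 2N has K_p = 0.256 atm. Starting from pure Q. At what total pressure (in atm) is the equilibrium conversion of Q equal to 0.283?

P = 0.735 atm

Basis: 1 mol Q initially; let X = conversion of Q. Extent ξ = X.
Moles: n_Q = 1 − X; n_N = 2X.
n_T = Σnᵢ = 1 + X.
K_p = p_N^2 / (p_Q) with p_i = (n_i/n_T)·P.
At X = 0.283: the mole-fraction product g(X) = Π y_i^ν_i = 0.3482. Since K_p = g(X)·P^{1}, P = (K_p/g)^(1/1) = (0.256/0.3482)^(1/1) = 0.735 atm.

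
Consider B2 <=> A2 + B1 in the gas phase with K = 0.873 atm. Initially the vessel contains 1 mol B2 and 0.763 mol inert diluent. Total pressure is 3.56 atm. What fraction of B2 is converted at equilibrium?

Let X = conversion of B2 (basis 1 mol B2); extent of reaction ξ = X.
Species balance: n_B2 = 1 − X; n_A2 = X; n_B1 = X; n_I = 0.763 (inert).
n_T = Σnᵢ = 1.76 + X.
Mole fractions y_i = n_i/n_T; K = p_A2 p_B1 / (p_B2) with p_i = y_i·P.
Substituting and setting equal to 0.873 atm gives a polynomial in X; the root in (0,1) is X = 0.519.

X = 0.519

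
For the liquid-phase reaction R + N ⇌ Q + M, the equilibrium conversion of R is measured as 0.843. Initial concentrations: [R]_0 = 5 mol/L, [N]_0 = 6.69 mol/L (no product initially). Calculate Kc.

Let X = conversion of R.
Concentrations: [R] = 5 − 5X; [N] = 6.69 − 5X; [Q] = 5X; [M] = 5X.
At X = 0.843: [R] = 0.785, [N] = 2.48, [Q] = 4.21, [M] = 4.21.
Kc = [Q] [M] / ([R] [N]) = 9.14.

Kc = 9.14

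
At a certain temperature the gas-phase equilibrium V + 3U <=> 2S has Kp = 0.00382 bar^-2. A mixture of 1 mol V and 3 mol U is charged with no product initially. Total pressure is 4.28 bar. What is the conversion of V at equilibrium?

X = 0.137

Let X = conversion of V (basis 1 mol V); extent of reaction ξ = X.
Mole table: n_V = 1 − X; n_U = 3 − 3X; n_S = 2X.
Summing: n_T = 4 − 2X.
y_i = n_i/n_T, p_i = y_i·P. Kp = p_S^2 / (p_V p_U^3).
Substituting and setting equal to 0.00382 bar^-2 gives a polynomial in X; the root in (0,1) is X = 0.137.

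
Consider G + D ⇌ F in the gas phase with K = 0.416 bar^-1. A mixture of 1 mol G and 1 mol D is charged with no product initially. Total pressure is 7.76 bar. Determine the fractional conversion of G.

Basis: 1 mol G initially; let X = conversion of G. Extent ξ = X.
Moles: n_G = 1 − X; n_D = 1 − X; n_F = X.
Summing: n_T = 2 − X.
Mole fractions y_i = n_i/n_T; K = p_F / (p_G p_D) with p_i = y_i·P.
Substituting and setting equal to 0.416 bar^-1 gives a polynomial in X; the root in (0,1) is X = 0.514.

X = 0.514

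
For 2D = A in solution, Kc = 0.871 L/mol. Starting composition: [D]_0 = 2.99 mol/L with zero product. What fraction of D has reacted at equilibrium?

Let X = conversion of D; extent ξ = 2.99X/2 mol/L.
Concentrations: [D] = 2.99 − 2.99X; [A] = 1.5X.
Kc = [A] / ([D]^2).
Solving Kc = 0.871 for X ∈ (0,1): X = 0.647.

X = 0.647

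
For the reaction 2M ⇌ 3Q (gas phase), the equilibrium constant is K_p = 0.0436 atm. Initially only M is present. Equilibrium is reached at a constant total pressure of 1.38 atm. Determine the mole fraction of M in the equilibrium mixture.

y_M = 0.741

Let X = conversion of M (basis 1 mol M); extent of reaction ξ = 0.5X.
At extent ξ: n_M = 1 − X; n_Q = 1.5X.
n_T = Σnᵢ = 1 + 0.5X.
Mole fractions y_i = n_i/n_T; K_p = p_Q^3 / (p_M^2) with p_i = y_i·P.
Substituting and setting equal to 0.0436 atm gives a polynomial in X; the root in (0,1) is X = 0.189.
Then n_M = 0.811, n_T = 1.09, so y_M = 0.741.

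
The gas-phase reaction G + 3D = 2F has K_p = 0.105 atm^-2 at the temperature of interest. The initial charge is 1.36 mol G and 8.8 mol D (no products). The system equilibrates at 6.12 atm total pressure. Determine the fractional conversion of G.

X = 0.740

Let X = conversion of G (basis 1.36 mol G); extent of reaction ξ = 1.36X.
Species balance: n_G = 1.36 − 1.36X; n_D = 8.8 − 4.08X; n_F = 2.72X.
Summing: n_T = 10.2 − 2.72X.
With p_i = (n_i/n_T)P, K_p = p_F^2 / (p_G p_D^3).
This yields a degree-4 equation in X; solving on (0,1), X = 0.740.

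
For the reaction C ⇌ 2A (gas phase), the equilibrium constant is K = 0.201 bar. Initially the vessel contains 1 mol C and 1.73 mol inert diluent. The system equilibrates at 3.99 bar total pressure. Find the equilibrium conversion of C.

X = 0.174

Let X = conversion of C (basis 1 mol C); extent of reaction ξ = X.
Species balance: n_C = 1 − X; n_A = 2X; n_I = 1.73 (inert).
Summing: n_T = 2.73 + X.
y_i = n_i/n_T, p_i = y_i·P. K = p_A^2 / (p_C).
Setting this equal to 0.201 bar and taking the physical root (0 < X < 1) gives X = 0.174.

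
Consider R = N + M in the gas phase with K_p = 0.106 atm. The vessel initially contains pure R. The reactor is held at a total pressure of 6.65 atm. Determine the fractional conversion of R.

Let X = conversion of R (basis 1 mol R); extent of reaction ξ = X.
Species balance: n_R = 1 − X; n_N = X; n_M = X.
Summing: n_T = 1 + X.
y_i = n_i/n_T, p_i = y_i·P. K_p = p_N p_M / (p_R).
Setting this equal to 0.106 atm and taking the physical root (0 < X < 1) gives X = 0.125.

X = 0.125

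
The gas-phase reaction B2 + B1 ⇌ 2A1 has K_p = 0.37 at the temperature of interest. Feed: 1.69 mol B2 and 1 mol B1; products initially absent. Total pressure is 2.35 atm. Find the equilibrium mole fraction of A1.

y_A1 = 0.223

Take 1 mol B1 as basis and let X be its fractional conversion, so ξ = X.
Moles: n_B2 = 1.69 − X; n_B1 = 1 − X; n_A1 = 2X.
n_T stays at 2.69 (no change in mole number).
Mole fractions y_i = n_i/n_T; K_p = p_A1^2 / (p_B2 p_B1) with p_i = y_i·P.
Substituting and setting equal to 0.37 gives a polynomial in X; the root in (0,1) is X = 0.300.
Then n_A1 = 0.6, n_T = 2.69, so y_A1 = 0.223.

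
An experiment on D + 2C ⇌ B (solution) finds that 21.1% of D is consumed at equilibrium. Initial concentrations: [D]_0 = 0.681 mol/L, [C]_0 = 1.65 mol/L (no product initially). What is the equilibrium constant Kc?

Kc = 0.144 (mol/L)^-2

Let X = conversion of D.
Concentrations: [D] = 0.681 − 0.681X; [C] = 1.65 − 1.36X; [B] = 0.681X.
At X = 0.211: [D] = 0.537, [C] = 1.36, [B] = 0.144.
Kc = [B] / ([D] [C]^2) = 0.144 (mol/L)^-2.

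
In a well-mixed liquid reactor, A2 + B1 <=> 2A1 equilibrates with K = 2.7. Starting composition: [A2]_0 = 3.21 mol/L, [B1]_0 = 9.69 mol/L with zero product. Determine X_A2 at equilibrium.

X = 0.694

Let X = conversion of A2; extent ξ = 3.21·X mol/L.
Concentrations: [A2] = 3.21 − 3.21X; [B1] = 9.69 − 3.21X; [A1] = 6.42X.
K = [A1]^2 / ([A2] [B1]).
Setting equal to 2.7 and solving for X on (0,1) gives X = 0.694.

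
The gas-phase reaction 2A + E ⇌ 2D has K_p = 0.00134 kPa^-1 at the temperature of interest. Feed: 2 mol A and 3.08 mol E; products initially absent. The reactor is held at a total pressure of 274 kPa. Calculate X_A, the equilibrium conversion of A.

Let X = conversion of A (basis 2 mol A); extent of reaction ξ = X.
Species balance: n_A = 2 − 2X; n_E = 3.08 − X; n_D = 2X.
n_T = Σnᵢ = 5.08 − X.
With p_i = (n_i/n_T)P, K_p = p_D^2 / (p_A^2 p_E).
This yields a degree-3 equation in X; solving on (0,1), X = 0.316.

X = 0.316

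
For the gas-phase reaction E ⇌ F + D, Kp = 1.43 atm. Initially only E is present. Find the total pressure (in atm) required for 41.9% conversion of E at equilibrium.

Take 1 mol E as basis and let X be its fractional conversion, so ξ = X.
At extent ξ: n_E = 1 − X; n_F = X; n_D = X.
Total moles n_T = 1 + X.
Kp = p_F p_D / (p_E) with p_i = (n_i/n_T)·P.
At X = 0.419: the mole-fraction product g(X) = Π y_i^ν_i = 0.2129. Since Kp = g(X)·P^{1}, P = (Kp/g)^(1/1) = (1.43/0.2129)^(1/1) = 6.72 atm.

P = 6.72 atm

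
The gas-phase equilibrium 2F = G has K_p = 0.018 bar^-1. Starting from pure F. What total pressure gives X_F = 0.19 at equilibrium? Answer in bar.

Take 1 mol F as basis and let X be its fractional conversion, so ξ = 0.5X.
Mole table: n_F = 1 − X; n_G = 0.5X.
n_T = Σnᵢ = 1 − 0.5X.
K_p = p_G / (p_F^2) with p_i = (n_i/n_T)·P.
At X = 0.19: the mole-fraction product g(X) = Π y_i^ν_i = 0.131. Since K_p = g(X)·P^{-1}, P = (g/K_p)^(1/1) = (0.131/0.018)^(1/1) = 7.28 bar.

P = 7.28 bar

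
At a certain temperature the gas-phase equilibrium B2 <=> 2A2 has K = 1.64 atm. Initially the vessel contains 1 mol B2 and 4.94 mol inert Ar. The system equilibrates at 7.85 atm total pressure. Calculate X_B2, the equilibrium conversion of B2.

Basis: 1 mol B2 initially; let X = conversion of B2. Extent ξ = X.
Mole table: n_B2 = 1 − X; n_A2 = 2X; n_I = 4.94 (inert).
Summing: n_T = 5.94 + X.
With p_i = (n_i/n_T)P, K = p_A2^2 / (p_B2).
Setting this equal to 1.64 atm and taking the physical root (0 < X < 1) gives X = 0.434.

X = 0.434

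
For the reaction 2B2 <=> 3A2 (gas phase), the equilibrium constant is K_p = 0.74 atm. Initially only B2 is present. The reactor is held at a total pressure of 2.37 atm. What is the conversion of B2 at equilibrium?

Take 1 mol B2 as basis and let X be its fractional conversion, so ξ = 0.5X.
Mole table: n_B2 = 1 − X; n_A2 = 1.5X.
Summing: n_T = 1 + 0.5X.
With p_i = (n_i/n_T)P, K_p = p_A2^3 / (p_B2^2).
Substituting and setting equal to 0.74 atm gives a polynomial in X; the root in (0,1) is X = 0.356.

X = 0.356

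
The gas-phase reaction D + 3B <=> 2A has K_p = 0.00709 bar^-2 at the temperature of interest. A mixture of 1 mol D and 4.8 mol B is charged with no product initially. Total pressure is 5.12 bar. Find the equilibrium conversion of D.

Let X = conversion of D (basis 1 mol D); extent of reaction ξ = X.
Species balance: n_D = 1 − X; n_B = 4.8 − 3X; n_A = 2X.
Total moles n_T = 5.8 − 2X.
With p_i = (n_i/n_T)P, K_p = p_A^2 / (p_D p_B^3).
Substituting and setting equal to 0.00709 bar^-2 gives a polynomial in X; the root in (0,1) is X = 0.276.

X = 0.276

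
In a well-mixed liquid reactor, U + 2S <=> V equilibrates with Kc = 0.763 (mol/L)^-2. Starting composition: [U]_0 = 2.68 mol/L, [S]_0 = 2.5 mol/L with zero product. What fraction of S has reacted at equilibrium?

Let X = conversion of S; extent ξ = 2.5X/2 mol/L.
Concentrations: [U] = 2.68 − 1.25X; [S] = 2.5 − 2.5X; [V] = 1.25X.
Kc = [V] / ([U] [S]^2).
Equating to 0.763 (mol/L)^-2: the physical root is X = 0.686.

X = 0.686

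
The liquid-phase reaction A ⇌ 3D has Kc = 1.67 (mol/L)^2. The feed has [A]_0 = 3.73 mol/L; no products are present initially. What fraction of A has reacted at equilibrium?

X = 0.155

Let X = conversion of A; extent ξ = 3.73·X mol/L.
Concentrations: [A] = 3.73 − 3.73X; [D] = 11.2X.
Kc = [D]^3 / ([A]).
This equals 1.67 at X = 0.155 (the root in 0 < X < 1).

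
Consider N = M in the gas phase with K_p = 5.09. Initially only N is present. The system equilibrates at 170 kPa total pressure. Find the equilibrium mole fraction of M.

y_M = 0.836

Let X = conversion of N (basis 1 mol N); extent of reaction ξ = X.
Species balance: n_N = 1 − X; n_M = X.
Total moles n_T = 1 (Δν = 0, constant).
y_i = n_i/n_T, p_i = y_i·P. K_p = p_M / (p_N).
This yields a degree-1 equation in X; solving on (0,1), X = 0.836.
Then n_M = 0.836, n_T = 1, so y_M = 0.836.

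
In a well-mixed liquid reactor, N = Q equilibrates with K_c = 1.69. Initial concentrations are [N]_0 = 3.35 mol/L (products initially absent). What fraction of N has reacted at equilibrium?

X = 0.628

Let X = conversion of N; extent ξ = 3.35·X mol/L.
Concentrations: [N] = 3.35 − 3.35X; [Q] = 3.35X.
K_c = [Q] / ([N]).
This equals 1.69 at X = 0.628 (the root in 0 < X < 1).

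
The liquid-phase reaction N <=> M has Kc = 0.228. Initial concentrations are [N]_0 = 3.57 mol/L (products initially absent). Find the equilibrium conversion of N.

Let X = conversion of N; extent ξ = 3.57·X mol/L.
Concentrations: [N] = 3.57 − 3.57X; [M] = 3.57X.
Kc = [M] / ([N]).
Equating to 0.228: the physical root is X = 0.186.

X = 0.186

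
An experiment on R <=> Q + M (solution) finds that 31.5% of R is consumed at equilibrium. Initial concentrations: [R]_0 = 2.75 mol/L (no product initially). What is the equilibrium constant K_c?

Let X = conversion of R.
Concentrations: [R] = 2.75 − 2.75X; [Q] = 2.75X; [M] = 2.75X.
At X = 0.315: [R] = 1.88, [Q] = 0.866, [M] = 0.866.
K_c = [Q] [M] / ([R]) = 0.398 mol/L.

K_c = 0.398 mol/L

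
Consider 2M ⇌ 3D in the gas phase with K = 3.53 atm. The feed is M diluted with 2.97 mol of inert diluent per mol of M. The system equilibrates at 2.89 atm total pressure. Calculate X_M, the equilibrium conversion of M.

X = 0.614

Let X = conversion of M (basis 1 mol M); extent of reaction ξ = 0.5X.
At extent ξ: n_M = 1 − X; n_D = 1.5X; n_I = 2.97 (inert).
Summing: n_T = 3.97 + 0.5X.
Mole fractions y_i = n_i/n_T; K = p_D^3 / (p_M^2) with p_i = y_i·P.
Equating to 3.53 atm and solving on 0 < X < 1: X = 0.614.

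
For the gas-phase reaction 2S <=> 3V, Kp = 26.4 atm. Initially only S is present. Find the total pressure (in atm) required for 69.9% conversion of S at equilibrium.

P = 2.8 atm

Take 1 mol S as basis and let X be its fractional conversion, so ξ = 0.5X.
Moles: n_S = 1 − X; n_V = 1.5X.
Total moles n_T = 1 + 0.5X.
Kp = p_V^3 / (p_S^2) with p_i = (n_i/n_T)·P.
At X = 0.699: the mole-fraction product g(X) = Π y_i^ν_i = 9.428. Since Kp = g(X)·P^{1}, P = (Kp/g)^(1/1) = (26.4/9.428)^(1/1) = 2.8 atm.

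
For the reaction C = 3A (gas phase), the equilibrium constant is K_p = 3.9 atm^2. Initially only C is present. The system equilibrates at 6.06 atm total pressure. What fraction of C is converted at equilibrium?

Let X = conversion of C (basis 1 mol C); extent of reaction ξ = X.
Moles: n_C = 1 − X; n_A = 3X.
n_T = Σnᵢ = 1 + 2X.
With p_i = (n_i/n_T)P, K_p = p_A^3 / (p_C).
This yields a degree-3 equation in X; solving on (0,1), X = 0.182.

X = 0.182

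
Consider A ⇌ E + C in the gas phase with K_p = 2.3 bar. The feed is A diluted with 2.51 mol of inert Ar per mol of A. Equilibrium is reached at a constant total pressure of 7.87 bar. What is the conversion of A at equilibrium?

X = 0.651

Basis: 1 mol A initially; let X = conversion of A. Extent ξ = X.
Species balance: n_A = 1 − X; n_E = X; n_C = X; n_I = 2.51 (inert).
Total moles n_T = 3.51 + X.
With p_i = (n_i/n_T)P, K_p = p_E p_C / (p_A).
Equating to 2.3 bar and solving on 0 < X < 1: X = 0.651.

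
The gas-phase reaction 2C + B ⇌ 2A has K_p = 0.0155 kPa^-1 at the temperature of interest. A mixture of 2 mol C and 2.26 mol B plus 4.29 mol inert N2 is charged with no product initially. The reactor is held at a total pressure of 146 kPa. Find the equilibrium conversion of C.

X = 0.417

Let X = conversion of C (basis 2 mol C); extent of reaction ξ = X.
Species balance: n_C = 2 − 2X; n_B = 2.26 − X; n_A = 2X; n_I = 4.29 (inert).
Total moles n_T = 8.55 − X.
With p_i = (n_i/n_T)P, K_p = p_A^2 / (p_C^2 p_B).
Substituting and setting equal to 0.0155 kPa^-1 gives a polynomial in X; the root in (0,1) is X = 0.417.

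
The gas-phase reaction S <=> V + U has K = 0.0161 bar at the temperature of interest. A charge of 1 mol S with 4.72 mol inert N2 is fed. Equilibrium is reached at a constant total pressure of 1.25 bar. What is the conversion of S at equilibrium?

X = 0.241

Basis: 1 mol S initially; let X = conversion of S. Extent ξ = X.
At extent ξ: n_S = 1 − X; n_V = X; n_U = X; n_I = 4.72 (inert).
Total moles n_T = 5.72 + X.
Mole fractions y_i = n_i/n_T; K = p_V p_U / (p_S) with p_i = y_i·P.
Setting this equal to 0.0161 bar and taking the physical root (0 < X < 1) gives X = 0.241.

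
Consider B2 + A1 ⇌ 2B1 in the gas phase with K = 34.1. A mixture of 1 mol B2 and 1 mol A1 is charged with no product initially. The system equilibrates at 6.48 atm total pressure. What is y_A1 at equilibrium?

Take 1 mol B2 as basis and let X be its fractional conversion, so ξ = X.
Mole table: n_B2 = 1 − X; n_A1 = 1 − X; n_B1 = 2X.
Since Δν = 0, n_T = 2 throughout.
y_i = n_i/n_T, p_i = y_i·P. K = p_B1^2 / (p_B2 p_A1).
Setting this equal to 34.1 and taking the physical root (0 < X < 1) gives X = 0.745.
Then n_A1 = 0.255, n_T = 2, so y_A1 = 0.128.

y_A1 = 0.128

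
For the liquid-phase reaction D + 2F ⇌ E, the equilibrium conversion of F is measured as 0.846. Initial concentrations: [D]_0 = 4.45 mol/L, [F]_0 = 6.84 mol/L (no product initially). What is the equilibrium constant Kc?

Let X = conversion of F.
Concentrations: [D] = 4.45 − 3.42X; [F] = 6.84 − 6.84X; [E] = 3.42X.
At X = 0.846: [D] = 1.56, [F] = 1.05, [E] = 2.89.
Kc = [E] / ([D] [F]^2) = 1.68 (mol/L)^-2.

Kc = 1.68 (mol/L)^-2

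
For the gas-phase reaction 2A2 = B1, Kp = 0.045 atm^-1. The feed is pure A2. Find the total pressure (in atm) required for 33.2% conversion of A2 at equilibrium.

P = 6.89 atm

Take 1 mol A2 as basis and let X be its fractional conversion, so ξ = 0.5X.
Mole table: n_A2 = 1 − X; n_B1 = 0.5X.
Total moles n_T = 1 − 0.5X.
Kp = p_B1 / (p_A2^2) with p_i = (n_i/n_T)·P.
At X = 0.332: the mole-fraction product g(X) = Π y_i^ν_i = 0.3103. Since Kp = g(X)·P^{-1}, P = (g/Kp)^(1/1) = (0.3103/0.045)^(1/1) = 6.89 atm.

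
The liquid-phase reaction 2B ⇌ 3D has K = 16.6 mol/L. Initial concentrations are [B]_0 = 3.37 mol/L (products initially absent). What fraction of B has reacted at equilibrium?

X = 0.608

Let X = conversion of B; extent ξ = 3.37X/2 mol/L.
Concentrations: [B] = 3.37 − 3.37X; [D] = 5.05X.
K = [D]^3 / ([B]^2).
Setting equal to 16.6 and solving for X on (0,1) gives X = 0.608.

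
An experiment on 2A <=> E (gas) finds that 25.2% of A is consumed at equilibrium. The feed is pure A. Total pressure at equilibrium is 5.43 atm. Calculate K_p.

K_p = 0.0362 atm^-1

Take 1 mol A as basis and let X be its fractional conversion, so ξ = 0.5X.
Species balance: n_A = 1 − X; n_E = 0.5X.
Summing: n_T = 1 − 0.5X.
At X = 0.252: n_A = 0.748, n_E = 0.126, n_T = 0.874.
p_i = (n_i/n_T)·P. K_p = p_E / (p_A^2) = 0.0362 atm^-1.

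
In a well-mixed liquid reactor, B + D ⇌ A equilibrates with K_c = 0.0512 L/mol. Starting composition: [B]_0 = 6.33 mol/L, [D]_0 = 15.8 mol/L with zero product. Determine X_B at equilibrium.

Let X = conversion of B; extent ξ = 6.33·X mol/L.
Concentrations: [B] = 6.33 − 6.33X; [D] = 15.8 − 6.33X; [A] = 6.33X.
K_c = [A] / ([B] [D]).
Solving K_c = 0.0512 for X ∈ (0,1): X = 0.404.

X = 0.404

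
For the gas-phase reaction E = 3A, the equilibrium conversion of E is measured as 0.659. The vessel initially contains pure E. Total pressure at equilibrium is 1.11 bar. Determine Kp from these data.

Kp = 5.2 bar^2

Take 1 mol E as basis and let X be its fractional conversion, so ξ = X.
Moles: n_E = 1 − X; n_A = 3X.
Summing: n_T = 1 + 2X.
At X = 0.659: n_E = 0.341, n_A = 1.98, n_T = 2.32.
p_i = (n_i/n_T)·P. Kp = p_A^3 / (p_E) = 5.2 bar^2.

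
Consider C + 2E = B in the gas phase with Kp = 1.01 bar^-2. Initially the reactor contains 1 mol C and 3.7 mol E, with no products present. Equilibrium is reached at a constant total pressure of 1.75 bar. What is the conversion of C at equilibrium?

X = 0.611

Basis: 1 mol C initially; let X = conversion of C. Extent ξ = X.
Moles: n_C = 1 − X; n_E = 3.7 − 2X; n_B = X.
n_T = Σnᵢ = 4.7 − 2X.
With p_i = (n_i/n_T)P, Kp = p_B / (p_C p_E^2).
This yields a degree-3 equation in X; solving on (0,1), X = 0.611.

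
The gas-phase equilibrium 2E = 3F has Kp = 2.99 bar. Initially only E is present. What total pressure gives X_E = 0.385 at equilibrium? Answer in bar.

Basis: 1 mol E initially; let X = conversion of E. Extent ξ = 0.5X.
Species balance: n_E = 1 − X; n_F = 1.5X.
Summing: n_T = 1 + 0.5X.
Kp = p_F^3 / (p_E^2) with p_i = (n_i/n_T)·P.
At X = 0.385: the mole-fraction product g(X) = Π y_i^ν_i = 0.427. Since Kp = g(X)·P^{1}, P = (Kp/g)^(1/1) = (2.99/0.427)^(1/1) = 7 bar.

P = 7 bar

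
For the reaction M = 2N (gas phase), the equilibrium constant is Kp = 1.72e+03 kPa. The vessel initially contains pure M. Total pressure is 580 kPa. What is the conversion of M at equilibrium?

Take 1 mol M as basis and let X be its fractional conversion, so ξ = X.
Mole table: n_M = 1 − X; n_N = 2X.
n_T = Σnᵢ = 1 + X.
Mole fractions y_i = n_i/n_T; Kp = p_N^2 / (p_M) with p_i = y_i·P.
Equating to 1.72e+03 kPa and solving on 0 < X < 1: X = 0.652.

X = 0.652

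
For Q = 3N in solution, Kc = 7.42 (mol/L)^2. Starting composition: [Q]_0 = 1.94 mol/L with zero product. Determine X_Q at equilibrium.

Let X = conversion of Q; extent ξ = 1.94·X mol/L.
Concentrations: [Q] = 1.94 − 1.94X; [N] = 5.82X.
Kc = [N]^3 / ([Q]).
Setting equal to 7.42 and solving for X on (0,1) gives X = 0.360.

X = 0.360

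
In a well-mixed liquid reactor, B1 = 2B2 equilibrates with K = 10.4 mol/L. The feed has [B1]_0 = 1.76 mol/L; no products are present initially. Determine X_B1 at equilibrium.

Let X = conversion of B1; extent ξ = 1.76·X mol/L.
Concentrations: [B1] = 1.76 − 1.76X; [B2] = 3.52X.
K = [B2]^2 / ([B1]).
Solving K = 10.4 for X ∈ (0,1): X = 0.684.

X = 0.684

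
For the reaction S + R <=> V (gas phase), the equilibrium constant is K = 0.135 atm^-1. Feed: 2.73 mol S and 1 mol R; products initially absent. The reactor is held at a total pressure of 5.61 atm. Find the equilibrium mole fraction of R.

Take 1 mol R as basis and let X be its fractional conversion, so ξ = X.
Moles: n_S = 2.73 − X; n_R = 1 − X; n_V = X.
n_T = Σnᵢ = 3.73 − X.
With p_i = (n_i/n_T)P, K = p_V / (p_S p_R).
Setting this equal to 0.135 atm^-1 and taking the physical root (0 < X < 1) gives X = 0.348.
Then n_R = 0.652, n_T = 3.38, so y_R = 0.193.

y_R = 0.193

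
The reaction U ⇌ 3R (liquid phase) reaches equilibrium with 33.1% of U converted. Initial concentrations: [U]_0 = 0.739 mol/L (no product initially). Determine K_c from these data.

K_c = 0.799 (mol/L)^2

Let X = conversion of U.
Concentrations: [U] = 0.739 − 0.739X; [R] = 2.22X.
At X = 0.331: [U] = 0.494, [R] = 0.734.
K_c = [R]^3 / ([U]) = 0.799 (mol/L)^2.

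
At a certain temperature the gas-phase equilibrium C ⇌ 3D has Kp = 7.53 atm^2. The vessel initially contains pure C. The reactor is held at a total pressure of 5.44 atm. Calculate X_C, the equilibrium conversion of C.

Let X = conversion of C (basis 1 mol C); extent of reaction ξ = X.
At extent ξ: n_C = 1 − X; n_D = 3X.
n_T = Σnᵢ = 1 + 2X.
Mole fractions y_i = n_i/n_T; Kp = p_D^3 / (p_C) with p_i = y_i·P.
Equating to 7.53 atm^2 and solving on 0 < X < 1: X = 0.252.

X = 0.252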